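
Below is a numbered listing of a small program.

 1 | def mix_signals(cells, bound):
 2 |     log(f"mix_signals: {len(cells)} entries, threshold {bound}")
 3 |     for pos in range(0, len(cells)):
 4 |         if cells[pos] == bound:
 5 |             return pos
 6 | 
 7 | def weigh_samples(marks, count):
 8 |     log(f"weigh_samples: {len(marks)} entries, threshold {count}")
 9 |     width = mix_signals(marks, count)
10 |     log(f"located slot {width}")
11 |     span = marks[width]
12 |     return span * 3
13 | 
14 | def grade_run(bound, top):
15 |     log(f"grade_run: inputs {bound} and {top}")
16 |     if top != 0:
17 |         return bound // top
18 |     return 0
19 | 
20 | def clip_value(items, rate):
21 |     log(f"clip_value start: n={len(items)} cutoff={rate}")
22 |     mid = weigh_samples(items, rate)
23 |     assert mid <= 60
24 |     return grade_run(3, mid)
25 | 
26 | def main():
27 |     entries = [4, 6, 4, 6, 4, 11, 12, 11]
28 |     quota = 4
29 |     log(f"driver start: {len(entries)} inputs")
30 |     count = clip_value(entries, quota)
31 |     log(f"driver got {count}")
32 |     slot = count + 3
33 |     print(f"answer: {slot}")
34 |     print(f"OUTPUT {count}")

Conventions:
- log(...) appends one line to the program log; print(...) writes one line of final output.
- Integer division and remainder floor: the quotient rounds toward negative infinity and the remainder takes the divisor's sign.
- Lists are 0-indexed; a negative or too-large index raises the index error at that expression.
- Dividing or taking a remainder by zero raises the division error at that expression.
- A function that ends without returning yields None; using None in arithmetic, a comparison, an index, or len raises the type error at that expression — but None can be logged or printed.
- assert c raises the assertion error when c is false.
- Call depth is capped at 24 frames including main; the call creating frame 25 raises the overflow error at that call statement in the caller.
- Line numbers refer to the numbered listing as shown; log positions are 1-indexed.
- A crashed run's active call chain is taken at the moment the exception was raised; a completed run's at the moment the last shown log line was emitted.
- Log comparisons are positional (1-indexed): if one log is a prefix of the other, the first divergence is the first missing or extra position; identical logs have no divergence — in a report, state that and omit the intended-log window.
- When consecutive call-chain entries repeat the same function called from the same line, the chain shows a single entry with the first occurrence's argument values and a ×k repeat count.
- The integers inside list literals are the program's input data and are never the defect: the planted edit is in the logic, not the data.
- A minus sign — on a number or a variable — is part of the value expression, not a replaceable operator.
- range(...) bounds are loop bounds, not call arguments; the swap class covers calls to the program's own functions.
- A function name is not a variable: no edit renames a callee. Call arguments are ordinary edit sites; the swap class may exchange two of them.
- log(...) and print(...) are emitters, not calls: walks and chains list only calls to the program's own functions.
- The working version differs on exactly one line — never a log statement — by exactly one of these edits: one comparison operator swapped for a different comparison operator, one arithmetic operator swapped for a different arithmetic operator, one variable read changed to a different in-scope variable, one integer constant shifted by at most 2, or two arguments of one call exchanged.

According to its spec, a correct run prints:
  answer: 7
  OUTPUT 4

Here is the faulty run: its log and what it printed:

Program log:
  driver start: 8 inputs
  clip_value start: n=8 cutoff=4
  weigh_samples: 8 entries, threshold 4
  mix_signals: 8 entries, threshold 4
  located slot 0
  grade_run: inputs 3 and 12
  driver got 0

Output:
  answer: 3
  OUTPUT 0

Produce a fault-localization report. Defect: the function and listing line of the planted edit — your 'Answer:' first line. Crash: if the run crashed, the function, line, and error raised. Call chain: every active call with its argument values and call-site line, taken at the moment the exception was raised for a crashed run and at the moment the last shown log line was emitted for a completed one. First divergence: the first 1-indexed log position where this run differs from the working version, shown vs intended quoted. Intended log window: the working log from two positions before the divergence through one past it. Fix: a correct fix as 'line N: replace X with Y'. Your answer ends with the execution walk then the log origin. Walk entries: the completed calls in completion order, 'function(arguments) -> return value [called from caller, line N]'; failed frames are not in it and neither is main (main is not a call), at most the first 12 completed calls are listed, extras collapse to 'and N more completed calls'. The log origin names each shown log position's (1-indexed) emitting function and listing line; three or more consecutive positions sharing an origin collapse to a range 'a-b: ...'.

Answer: the defect is in clip_value at line 24.
Core observation: Log line 6 is where behavior first shows: 'grade_run: inputs 3 and 12' appears instead of 'grade_run: inputs 12 and 3'.
Call chain: main.
First divergence: at position 6 the run shows 'grade_run: inputs 3 and 12' where the working version logs 'grade_run: inputs 12 and 3'.
Intended log window:
  4: mix_signals: 8 entries, threshold 4
  5: located slot 0
  6: grade_run: inputs 12 and 3
  7: driver got 4
Execution walk:
  mix_signals([4, 6, 4, 6, 4, 11, 12, 11], 4) -> 0  [called from weigh_samples, line 9]
  weigh_samples([4, 6, 4, 6, 4, 11, 12, 11], 4) -> 12  [called from clip_value, line 22]
  grade_run(3, 12) -> 0  [called from clip_value, line 24]
  clip_value([4, 6, 4, 6, 4, 11, 12, 11], 4) -> 0  [called from main, line 30]
Log origin:
  1: from main, line 29
  2: from clip_value, line 21
  3: from weigh_samples, line 8
  4: from mix_signals, line 2
  5: from weigh_samples, line 10
  6: from grade_run, line 15
  7: from main, line 31
A correct fix: line 24: replace `grade_run(3, mid)` with `grade_run(mid, 3)`.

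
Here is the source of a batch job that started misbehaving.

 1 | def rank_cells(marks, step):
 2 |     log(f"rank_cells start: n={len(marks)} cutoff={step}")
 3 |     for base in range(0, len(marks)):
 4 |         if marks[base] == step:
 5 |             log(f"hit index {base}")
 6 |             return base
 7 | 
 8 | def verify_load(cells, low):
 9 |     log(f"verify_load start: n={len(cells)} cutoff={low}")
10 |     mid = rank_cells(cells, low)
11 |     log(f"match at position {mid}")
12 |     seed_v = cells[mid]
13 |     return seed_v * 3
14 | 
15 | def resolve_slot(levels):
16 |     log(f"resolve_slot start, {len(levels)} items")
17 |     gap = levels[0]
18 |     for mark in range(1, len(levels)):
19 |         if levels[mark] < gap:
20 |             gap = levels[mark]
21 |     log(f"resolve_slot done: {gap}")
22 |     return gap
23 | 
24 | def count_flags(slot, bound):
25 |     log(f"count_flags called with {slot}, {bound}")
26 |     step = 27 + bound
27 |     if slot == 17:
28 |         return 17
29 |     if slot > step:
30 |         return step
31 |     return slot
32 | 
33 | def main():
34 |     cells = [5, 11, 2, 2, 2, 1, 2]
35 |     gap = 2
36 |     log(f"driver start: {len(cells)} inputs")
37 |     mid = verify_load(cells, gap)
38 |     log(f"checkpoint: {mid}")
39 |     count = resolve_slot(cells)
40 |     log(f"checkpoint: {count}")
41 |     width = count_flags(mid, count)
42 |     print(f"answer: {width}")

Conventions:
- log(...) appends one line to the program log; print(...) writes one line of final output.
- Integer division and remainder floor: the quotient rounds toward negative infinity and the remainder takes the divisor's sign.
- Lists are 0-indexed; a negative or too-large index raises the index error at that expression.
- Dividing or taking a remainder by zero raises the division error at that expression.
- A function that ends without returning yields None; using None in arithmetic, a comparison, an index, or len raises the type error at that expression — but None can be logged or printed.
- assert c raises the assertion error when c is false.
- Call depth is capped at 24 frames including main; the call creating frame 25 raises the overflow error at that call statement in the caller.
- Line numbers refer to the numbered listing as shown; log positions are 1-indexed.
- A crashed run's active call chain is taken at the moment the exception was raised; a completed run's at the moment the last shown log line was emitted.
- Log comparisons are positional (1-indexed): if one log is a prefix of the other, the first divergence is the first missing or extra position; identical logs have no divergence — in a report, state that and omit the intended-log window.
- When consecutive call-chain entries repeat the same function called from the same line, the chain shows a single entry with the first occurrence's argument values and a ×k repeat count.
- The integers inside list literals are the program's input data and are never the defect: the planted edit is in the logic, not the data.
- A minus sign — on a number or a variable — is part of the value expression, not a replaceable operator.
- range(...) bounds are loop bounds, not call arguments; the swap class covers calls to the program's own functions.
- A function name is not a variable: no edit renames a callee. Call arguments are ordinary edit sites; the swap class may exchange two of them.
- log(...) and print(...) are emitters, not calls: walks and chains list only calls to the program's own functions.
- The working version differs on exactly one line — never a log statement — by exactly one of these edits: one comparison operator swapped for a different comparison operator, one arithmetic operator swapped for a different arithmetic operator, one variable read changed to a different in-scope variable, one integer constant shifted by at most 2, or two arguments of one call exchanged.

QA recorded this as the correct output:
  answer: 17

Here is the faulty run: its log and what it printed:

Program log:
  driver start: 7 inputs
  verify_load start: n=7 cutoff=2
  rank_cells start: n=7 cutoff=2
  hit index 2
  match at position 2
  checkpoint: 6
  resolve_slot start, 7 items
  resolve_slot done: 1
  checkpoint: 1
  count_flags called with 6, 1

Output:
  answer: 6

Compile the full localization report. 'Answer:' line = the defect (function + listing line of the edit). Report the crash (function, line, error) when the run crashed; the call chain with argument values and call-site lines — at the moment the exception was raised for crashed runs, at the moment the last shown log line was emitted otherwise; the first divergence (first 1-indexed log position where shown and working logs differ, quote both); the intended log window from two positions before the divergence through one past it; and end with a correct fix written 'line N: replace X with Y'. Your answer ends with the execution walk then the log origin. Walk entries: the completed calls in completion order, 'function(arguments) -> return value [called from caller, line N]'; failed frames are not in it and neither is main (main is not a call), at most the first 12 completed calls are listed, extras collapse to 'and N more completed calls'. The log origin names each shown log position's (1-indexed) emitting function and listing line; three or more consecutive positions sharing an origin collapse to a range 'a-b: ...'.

Answer: the defect is in count_flags at line 27.
Key observation: Log streams are identical — the defect surfaces only in the printed output.
Call chain: main -> count_flags(6, 1) (called at line 41).
First divergence: none; the two logs match at every position.
Execution walk:
  rank_cells([5, 11, 2, 2, 2, 1, 2], 2) -> 2  [called from verify_load, line 10]
  verify_load([5, 11, 2, 2, 2, 1, 2], 2) -> 6  [called from main, line 37]
  resolve_slot([5, 11, 2, 2, 2, 1, 2]) -> 1  [called from main, line 39]
  count_flags(6, 1) -> 6  [called from main, line 41]
Log origin:
  1: logged in main at line 36
  2: logged in verify_load at line 9
  3: logged in rank_cells at line 2
  4: logged in rank_cells at line 5
  5: logged in verify_load at line 11
  6: logged in main at line 38
  7: logged in resolve_slot at line 16
  8: logged in resolve_slot at line 21
  9: logged in main at line 40
  10: logged in count_flags at line 25
A correct fix: line 27: replace `==` with `<`.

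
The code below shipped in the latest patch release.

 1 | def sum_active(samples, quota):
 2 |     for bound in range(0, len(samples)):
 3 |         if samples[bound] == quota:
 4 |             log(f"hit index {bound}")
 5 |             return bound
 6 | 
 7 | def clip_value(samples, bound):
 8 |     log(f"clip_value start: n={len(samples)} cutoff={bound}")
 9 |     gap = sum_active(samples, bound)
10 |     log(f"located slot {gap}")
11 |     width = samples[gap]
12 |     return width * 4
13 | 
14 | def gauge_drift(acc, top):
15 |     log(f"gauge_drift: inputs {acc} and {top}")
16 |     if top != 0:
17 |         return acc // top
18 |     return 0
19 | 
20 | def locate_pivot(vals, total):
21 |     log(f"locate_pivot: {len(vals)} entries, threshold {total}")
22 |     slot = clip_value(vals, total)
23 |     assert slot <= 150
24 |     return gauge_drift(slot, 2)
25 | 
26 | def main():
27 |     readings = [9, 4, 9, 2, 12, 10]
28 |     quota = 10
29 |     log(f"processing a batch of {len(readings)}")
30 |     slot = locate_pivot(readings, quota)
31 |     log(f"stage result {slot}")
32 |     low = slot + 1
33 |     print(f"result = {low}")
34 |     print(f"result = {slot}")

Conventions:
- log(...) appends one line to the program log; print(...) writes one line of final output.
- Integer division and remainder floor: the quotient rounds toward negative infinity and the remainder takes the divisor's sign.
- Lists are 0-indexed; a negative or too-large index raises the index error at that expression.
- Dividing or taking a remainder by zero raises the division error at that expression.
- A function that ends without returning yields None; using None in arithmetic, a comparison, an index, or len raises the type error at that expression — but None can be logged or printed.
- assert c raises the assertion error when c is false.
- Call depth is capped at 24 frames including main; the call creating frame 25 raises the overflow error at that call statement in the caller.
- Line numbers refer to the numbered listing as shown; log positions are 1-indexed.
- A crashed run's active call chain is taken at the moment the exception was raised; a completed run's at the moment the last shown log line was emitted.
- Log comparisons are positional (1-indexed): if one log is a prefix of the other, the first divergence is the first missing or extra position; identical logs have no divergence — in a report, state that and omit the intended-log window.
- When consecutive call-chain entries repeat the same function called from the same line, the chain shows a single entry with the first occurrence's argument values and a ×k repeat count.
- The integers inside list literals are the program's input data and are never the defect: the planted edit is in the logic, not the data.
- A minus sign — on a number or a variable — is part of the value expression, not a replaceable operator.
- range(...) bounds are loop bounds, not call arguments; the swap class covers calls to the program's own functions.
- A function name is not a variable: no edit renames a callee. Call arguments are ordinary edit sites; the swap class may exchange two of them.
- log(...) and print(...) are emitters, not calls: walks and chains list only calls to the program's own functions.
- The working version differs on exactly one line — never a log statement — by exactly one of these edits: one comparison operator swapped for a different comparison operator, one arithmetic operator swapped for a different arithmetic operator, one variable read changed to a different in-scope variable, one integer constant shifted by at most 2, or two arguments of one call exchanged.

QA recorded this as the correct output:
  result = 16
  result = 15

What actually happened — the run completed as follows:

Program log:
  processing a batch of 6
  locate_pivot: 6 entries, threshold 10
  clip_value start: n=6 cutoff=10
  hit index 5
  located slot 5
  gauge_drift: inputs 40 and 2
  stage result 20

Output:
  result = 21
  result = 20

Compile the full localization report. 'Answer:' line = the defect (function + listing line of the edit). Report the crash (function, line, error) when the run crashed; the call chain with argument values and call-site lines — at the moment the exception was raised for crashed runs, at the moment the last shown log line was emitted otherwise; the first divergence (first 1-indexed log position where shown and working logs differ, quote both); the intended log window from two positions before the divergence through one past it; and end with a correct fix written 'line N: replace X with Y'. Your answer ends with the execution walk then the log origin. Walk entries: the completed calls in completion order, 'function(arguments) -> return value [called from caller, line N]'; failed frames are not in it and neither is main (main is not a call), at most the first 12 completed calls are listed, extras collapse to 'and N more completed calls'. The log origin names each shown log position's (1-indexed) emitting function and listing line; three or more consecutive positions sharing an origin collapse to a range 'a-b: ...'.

Answer: the defect is in clip_value at line 12.
Key observation: Everything matches until log position 6, which reads 'gauge_drift: inputs 40 and 2' in place of 'gauge_drift: inputs 30 and 2'.
Call chain: main.
First divergence: position 6; shown 'gauge_drift: inputs 40 and 2' vs intended 'gauge_drift: inputs 30 and 2'.
Intended log window:
  4: hit index 5
  5: located slot 5
  6: gauge_drift: inputs 30 and 2
  7: stage result 15
Execution walk:
  sum_active([9, 4, 9, 2, 12, 10], 10) -> 5  [called from clip_value, line 9]
  clip_value([9, 4, 9, 2, 12, 10], 10) -> 40  [called from locate_pivot, line 22]
  gauge_drift(40, 2) -> 20  [called from locate_pivot, line 24]
  locate_pivot([9, 4, 9, 2, 12, 10], 10) -> 20  [called from main, line 30]
Log origins:
  1: logged in main at line 29
  2: logged in locate_pivot at line 21
  3: logged in clip_value at line 8
  4: logged in sum_active at line 4
  5: logged in clip_value at line 10
  6: logged in gauge_drift at line 15
  7: logged in main at line 31
A correct fix: line 12: replace `4` with `3`.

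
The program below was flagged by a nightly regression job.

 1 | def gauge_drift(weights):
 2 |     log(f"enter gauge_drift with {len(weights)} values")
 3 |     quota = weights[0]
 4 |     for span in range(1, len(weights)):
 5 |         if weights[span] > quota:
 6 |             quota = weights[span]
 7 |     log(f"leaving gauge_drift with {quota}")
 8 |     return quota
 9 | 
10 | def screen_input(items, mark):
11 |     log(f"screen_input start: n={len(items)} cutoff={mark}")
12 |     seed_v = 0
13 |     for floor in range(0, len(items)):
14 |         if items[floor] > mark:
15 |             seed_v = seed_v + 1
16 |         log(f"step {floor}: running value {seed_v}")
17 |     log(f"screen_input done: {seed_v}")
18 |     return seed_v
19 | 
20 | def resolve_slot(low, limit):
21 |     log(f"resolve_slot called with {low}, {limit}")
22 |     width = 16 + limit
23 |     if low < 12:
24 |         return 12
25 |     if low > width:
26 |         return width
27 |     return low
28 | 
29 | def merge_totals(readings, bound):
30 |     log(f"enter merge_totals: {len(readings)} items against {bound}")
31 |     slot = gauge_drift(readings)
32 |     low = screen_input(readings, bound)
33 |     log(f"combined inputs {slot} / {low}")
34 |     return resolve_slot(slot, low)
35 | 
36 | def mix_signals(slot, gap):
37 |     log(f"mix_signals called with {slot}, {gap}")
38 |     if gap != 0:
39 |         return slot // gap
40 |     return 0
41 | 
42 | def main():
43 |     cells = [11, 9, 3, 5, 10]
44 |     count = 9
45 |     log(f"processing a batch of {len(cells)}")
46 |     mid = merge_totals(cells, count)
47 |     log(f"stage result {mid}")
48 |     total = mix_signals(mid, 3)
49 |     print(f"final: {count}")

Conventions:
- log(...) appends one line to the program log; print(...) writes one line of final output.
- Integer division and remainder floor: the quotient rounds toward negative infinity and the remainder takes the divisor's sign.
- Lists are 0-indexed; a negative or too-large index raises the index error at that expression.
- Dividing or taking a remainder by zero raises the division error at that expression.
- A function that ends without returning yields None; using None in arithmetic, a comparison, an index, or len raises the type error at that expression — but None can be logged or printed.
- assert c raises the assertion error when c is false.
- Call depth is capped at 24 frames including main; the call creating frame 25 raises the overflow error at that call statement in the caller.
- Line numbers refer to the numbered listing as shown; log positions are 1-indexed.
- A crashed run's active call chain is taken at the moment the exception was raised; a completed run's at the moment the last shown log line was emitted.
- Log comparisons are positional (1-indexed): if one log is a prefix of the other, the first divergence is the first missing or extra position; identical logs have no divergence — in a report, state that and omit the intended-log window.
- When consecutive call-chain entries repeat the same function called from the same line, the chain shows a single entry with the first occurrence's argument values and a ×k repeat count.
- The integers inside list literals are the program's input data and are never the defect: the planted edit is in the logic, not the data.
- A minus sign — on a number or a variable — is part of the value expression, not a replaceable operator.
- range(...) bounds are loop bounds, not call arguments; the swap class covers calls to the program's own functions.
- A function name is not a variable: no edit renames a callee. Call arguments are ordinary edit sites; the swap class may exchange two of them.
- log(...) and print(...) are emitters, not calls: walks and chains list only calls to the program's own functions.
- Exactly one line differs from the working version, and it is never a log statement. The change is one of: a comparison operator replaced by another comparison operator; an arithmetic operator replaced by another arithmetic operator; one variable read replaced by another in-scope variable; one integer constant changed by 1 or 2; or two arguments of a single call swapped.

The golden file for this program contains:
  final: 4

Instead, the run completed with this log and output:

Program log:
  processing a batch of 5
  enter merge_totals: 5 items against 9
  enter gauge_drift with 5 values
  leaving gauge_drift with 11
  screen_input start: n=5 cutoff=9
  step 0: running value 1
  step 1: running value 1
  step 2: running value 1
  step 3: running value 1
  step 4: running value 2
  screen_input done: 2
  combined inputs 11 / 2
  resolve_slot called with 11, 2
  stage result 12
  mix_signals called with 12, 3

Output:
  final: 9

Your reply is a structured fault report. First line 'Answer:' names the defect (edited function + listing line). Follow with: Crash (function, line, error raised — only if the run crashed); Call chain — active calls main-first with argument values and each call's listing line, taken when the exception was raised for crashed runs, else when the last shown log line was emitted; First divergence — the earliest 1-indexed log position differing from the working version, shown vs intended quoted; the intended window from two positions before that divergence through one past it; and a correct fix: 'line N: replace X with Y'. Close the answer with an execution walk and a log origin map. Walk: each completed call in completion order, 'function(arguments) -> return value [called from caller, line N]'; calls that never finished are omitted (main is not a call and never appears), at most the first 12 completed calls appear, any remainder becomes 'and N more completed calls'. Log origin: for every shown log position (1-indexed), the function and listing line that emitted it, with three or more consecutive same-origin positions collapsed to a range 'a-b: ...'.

Answer: the defect is in main at line 49.
The tell: The two runs log identically and part ways only at the printed values.
Call chain: main -> mix_signals(12, 3) (called at line 48).
First divergence: none — the logs agree in full.
Execution walk:
  gauge_drift([11, 9, 3, 5, 10]) -> 11  [called from merge_totals, line 31]
  screen_input([11, 9, 3, 5, 10], 9) -> 2  [called from merge_totals, line 32]
  resolve_slot(11, 2) -> 12  [called from merge_totals, line 34]
  merge_totals([11, 9, 3, 5, 10], 9) -> 12  [called from main, line 46]
  mix_signals(12, 3) -> 4  [called from main, line 48]
Log line origins:
  1 — main, line 45
  2 — merge_totals, line 30
  3 — gauge_drift, line 2
  4 — gauge_drift, line 7
  5 — screen_input, line 11
  6-10 — screen_input, line 16
  11 — screen_input, line 17
  12 — merge_totals, line 33
  13 — resolve_slot, line 21
  14 — main, line 47
  15 — mix_signals, line 37
A correct fix: line 49: replace `count` with `total`.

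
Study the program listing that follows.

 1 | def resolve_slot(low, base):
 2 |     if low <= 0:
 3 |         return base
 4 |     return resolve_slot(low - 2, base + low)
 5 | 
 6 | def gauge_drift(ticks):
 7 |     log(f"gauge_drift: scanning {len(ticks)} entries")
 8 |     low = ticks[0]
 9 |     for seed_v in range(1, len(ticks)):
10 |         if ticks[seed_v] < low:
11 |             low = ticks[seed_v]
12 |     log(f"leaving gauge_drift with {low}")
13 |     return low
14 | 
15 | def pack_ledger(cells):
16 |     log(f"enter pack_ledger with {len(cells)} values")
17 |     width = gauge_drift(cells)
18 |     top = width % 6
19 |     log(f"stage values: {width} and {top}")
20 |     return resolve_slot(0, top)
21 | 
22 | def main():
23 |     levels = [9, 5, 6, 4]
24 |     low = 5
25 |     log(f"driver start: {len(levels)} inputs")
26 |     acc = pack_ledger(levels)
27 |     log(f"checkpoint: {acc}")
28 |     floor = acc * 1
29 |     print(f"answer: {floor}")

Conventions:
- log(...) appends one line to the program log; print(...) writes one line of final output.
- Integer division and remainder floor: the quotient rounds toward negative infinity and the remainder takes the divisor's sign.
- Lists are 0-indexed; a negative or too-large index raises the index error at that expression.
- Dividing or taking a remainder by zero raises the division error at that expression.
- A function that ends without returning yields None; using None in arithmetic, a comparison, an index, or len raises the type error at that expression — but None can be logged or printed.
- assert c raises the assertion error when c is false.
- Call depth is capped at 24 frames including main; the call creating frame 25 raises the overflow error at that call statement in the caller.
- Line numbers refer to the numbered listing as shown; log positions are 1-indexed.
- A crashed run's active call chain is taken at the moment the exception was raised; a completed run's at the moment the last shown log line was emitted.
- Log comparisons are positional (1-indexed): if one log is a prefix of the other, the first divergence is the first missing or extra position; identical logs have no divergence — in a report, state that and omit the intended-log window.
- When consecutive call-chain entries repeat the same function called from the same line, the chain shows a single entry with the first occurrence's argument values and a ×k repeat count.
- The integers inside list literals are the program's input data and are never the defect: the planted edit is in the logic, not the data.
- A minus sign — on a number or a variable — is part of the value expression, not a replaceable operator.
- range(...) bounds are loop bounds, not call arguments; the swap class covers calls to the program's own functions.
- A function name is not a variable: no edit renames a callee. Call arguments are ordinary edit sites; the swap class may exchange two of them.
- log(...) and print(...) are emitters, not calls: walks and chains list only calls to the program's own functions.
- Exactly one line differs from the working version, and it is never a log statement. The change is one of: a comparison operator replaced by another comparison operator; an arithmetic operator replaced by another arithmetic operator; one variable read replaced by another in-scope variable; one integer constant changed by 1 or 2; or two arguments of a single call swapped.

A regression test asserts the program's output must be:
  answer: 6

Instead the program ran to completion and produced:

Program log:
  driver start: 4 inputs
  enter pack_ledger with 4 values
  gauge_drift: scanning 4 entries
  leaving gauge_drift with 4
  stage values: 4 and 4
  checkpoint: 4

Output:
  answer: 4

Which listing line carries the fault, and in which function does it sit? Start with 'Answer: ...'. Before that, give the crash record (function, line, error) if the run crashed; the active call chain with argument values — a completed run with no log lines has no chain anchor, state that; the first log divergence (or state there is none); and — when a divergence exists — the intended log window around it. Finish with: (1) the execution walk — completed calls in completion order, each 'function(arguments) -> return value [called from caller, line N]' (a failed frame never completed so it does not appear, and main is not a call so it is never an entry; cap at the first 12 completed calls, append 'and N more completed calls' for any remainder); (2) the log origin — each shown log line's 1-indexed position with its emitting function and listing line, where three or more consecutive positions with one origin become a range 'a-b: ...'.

Answer: the defect is in pack_ledger at line 20.
Core observation: The earliest visible damage is log position 6 — 'checkpoint: 4' rather than the intended 'checkpoint: 6'.
Call chain: main.
First divergence: position 6 — the shown line 'checkpoint: 4' should read 'checkpoint: 6'.
Intended log window:
  4: leaving gauge_drift with 4
  5: stage values: 4 and 4
  6: checkpoint: 6
Execution walk:
  gauge_drift([9, 5, 6, 4]) -> 4  [called from pack_ledger, line 17]
  resolve_slot(0, 4) -> 4  [called from pack_ledger, line 20]
  pack_ledger([9, 5, 6, 4]) -> 4  [called from main, line 26]
Log origins:
  1: logged in main at line 25
  2: logged in pack_ledger at line 16
  3: logged in gauge_drift at line 7
  4: logged in gauge_drift at line 12
  5: logged in pack_ledger at line 19
  6: logged in main at line 27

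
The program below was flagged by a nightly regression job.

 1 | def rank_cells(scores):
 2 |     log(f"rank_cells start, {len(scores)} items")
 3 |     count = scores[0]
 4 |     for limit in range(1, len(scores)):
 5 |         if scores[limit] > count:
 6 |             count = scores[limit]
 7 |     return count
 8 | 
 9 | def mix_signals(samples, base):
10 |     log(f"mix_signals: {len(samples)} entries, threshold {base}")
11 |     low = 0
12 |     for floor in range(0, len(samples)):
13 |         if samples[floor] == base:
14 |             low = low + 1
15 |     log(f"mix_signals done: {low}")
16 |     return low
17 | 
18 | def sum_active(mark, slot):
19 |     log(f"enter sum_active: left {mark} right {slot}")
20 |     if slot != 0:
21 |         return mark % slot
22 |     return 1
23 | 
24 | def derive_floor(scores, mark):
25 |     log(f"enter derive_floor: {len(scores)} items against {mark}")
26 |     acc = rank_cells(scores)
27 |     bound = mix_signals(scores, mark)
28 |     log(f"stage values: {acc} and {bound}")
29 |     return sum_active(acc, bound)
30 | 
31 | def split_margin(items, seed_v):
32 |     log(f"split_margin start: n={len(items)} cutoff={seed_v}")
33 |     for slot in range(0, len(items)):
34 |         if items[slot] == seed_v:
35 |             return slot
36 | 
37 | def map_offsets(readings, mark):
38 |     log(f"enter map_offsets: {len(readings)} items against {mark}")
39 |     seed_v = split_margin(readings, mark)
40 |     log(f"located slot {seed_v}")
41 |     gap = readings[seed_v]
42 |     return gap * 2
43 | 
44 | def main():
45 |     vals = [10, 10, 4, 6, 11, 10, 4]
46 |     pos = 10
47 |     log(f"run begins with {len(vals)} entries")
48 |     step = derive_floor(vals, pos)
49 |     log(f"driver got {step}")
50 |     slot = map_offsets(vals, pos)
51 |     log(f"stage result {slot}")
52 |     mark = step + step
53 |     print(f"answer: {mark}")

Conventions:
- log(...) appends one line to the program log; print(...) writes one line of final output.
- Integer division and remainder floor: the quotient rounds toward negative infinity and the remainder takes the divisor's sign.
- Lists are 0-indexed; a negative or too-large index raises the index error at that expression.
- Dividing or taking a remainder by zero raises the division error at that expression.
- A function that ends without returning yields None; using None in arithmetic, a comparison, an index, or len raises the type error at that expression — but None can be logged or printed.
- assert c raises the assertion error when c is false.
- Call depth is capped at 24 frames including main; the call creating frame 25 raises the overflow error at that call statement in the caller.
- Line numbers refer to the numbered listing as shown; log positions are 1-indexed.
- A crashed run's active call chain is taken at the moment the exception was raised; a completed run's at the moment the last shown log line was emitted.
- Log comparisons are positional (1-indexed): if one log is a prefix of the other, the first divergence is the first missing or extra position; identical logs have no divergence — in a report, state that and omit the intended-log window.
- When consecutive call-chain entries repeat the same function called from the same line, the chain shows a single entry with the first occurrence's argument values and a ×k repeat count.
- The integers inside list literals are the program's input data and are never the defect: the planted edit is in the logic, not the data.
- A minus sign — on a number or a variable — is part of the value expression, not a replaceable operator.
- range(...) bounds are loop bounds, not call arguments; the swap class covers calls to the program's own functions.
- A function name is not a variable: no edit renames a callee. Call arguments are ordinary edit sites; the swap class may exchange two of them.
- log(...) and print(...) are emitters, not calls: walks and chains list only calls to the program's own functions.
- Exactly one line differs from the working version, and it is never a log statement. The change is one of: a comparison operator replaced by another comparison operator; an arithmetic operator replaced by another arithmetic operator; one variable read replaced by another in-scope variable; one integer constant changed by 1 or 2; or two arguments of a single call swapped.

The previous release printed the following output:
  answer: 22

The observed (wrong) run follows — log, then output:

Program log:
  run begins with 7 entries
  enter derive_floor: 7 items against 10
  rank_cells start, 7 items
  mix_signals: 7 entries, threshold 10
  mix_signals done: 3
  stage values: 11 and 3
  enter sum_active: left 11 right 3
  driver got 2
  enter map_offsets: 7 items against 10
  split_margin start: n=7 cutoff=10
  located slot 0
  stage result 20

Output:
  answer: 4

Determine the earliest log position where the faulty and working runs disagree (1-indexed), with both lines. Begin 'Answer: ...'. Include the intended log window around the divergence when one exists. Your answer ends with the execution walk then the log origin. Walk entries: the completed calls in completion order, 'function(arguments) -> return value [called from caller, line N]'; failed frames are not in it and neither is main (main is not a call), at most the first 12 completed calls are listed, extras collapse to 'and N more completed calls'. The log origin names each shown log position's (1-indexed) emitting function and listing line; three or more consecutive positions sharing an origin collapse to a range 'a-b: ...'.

Answer: none (the log streams are identical).
Execution walk:
  rank_cells([10, 10, 4, 6, 11, 10, 4]) -> 11  [called from derive_floor, line 26]
  mix_signals([10, 10, 4, 6, 11, 10, 4], 10) -> 3  [called from derive_floor, line 27]
  sum_active(11, 3) -> 2  [called from derive_floor, line 29]
  derive_floor([10, 10, 4, 6, 11, 10, 4], 10) -> 2  [called from main, line 48]
  split_margin([10, 10, 4, 6, 11, 10, 4], 10) -> 0  [called from map_offsets, line 39]
  map_offsets([10, 10, 4, 6, 11, 10, 4], 10) -> 20  [called from main, line 50]
Origin of each log line:
  1 — main, line 47
  2 — derive_floor, line 25
  3 — rank_cells, line 2
  4 — mix_signals, line 10
  5 — mix_signals, line 15
  6 — derive_floor, line 28
  7 — sum_active, line 19
  8 — main, line 49
  9 — map_offsets, line 38
  10 — split_margin, line 32
  11 — map_offsets, line 40
  12 — main, line 51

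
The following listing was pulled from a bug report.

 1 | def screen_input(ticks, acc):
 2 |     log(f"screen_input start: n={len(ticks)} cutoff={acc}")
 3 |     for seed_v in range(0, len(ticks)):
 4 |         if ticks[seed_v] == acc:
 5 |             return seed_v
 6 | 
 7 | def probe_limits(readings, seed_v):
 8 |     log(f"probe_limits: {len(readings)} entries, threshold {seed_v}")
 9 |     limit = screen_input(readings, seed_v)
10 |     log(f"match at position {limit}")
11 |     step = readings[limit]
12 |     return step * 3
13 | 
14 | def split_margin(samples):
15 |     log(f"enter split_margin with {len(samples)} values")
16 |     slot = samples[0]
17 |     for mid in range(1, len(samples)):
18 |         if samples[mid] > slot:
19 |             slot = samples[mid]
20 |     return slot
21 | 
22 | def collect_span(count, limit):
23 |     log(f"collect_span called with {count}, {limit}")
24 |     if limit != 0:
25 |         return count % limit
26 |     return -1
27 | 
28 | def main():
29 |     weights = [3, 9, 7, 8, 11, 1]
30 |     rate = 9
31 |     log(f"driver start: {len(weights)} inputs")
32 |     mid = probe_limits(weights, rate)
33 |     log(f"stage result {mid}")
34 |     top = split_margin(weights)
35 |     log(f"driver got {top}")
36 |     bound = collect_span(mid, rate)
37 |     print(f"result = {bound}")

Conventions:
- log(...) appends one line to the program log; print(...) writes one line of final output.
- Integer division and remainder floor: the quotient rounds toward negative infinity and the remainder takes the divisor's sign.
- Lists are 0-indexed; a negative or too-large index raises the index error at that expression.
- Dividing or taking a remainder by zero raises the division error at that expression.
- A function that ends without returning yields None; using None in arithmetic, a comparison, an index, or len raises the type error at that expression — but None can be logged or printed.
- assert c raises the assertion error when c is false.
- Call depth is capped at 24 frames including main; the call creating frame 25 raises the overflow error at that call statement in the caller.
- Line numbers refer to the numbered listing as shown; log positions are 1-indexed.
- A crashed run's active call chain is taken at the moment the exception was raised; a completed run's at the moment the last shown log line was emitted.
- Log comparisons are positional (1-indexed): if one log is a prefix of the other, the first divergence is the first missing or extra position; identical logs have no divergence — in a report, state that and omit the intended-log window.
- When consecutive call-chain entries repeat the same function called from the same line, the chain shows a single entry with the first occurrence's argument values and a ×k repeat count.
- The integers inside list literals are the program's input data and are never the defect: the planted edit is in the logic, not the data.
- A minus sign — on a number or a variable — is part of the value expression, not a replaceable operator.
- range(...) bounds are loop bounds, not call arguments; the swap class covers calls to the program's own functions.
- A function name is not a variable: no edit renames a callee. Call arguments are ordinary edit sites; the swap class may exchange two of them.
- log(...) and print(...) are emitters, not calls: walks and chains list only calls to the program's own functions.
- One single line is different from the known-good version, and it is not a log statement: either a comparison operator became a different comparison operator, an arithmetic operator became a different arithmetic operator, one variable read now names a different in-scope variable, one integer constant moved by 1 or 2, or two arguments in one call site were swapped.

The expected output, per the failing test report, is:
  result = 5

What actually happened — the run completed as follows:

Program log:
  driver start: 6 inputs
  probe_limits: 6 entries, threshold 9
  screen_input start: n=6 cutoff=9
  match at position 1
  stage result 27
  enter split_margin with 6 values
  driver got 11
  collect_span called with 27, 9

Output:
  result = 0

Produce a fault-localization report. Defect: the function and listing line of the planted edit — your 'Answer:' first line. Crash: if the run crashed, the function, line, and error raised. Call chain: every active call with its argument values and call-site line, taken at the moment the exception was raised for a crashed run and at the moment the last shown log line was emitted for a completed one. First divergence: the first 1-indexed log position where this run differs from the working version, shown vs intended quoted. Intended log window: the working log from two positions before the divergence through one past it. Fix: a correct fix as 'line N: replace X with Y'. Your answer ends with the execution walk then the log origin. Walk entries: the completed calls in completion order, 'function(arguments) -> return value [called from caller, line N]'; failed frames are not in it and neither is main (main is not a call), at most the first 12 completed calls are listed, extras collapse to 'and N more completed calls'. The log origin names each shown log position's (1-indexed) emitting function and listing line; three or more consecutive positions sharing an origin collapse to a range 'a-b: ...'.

Answer: the defect is in main at line 36.
Key fact: Everything matches until log position 8, which reads 'collect_span called with 27, 9' in place of 'collect_span called with 27, 11'.
Call chain: main -> collect_span(27, 9) (called at line 36).
First divergence: position 8 — the shown line 'collect_span called with 27, 9' should read 'collect_span called with 27, 11'.
Intended log window:
  6: enter split_margin with 6 values
  7: driver got 11
  8: collect_span called with 27, 11
Execution walk:
  screen_input([3, 9, 7, 8, 11, 1], 9) -> 1  [called from probe_limits, line 9]
  probe_limits([3, 9, 7, 8, 11, 1], 9) -> 27  [called from main, line 32]
  split_margin([3, 9, 7, 8, 11, 1]) -> 11  [called from main, line 34]
  collect_span(27, 9) -> 0  [called from main, line 36]
Log origins:
  1: logged in main at line 31
  2: logged in probe_limits at line 8
  3: logged in screen_input at line 2
  4: logged in probe_limits at line 10
  5: logged in main at line 33
  6: logged in split_margin at line 15
  7: logged in main at line 35
  8: logged in collect_span at line 23
A correct fix: line 36: replace `rate` with `top`.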